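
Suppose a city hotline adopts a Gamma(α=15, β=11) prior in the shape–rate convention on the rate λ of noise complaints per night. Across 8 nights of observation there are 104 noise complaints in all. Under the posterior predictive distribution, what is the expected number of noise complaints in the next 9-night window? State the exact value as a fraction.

1071/19

Total count 104 over total exposure 8 nights.
By Gamma–Poisson conjugacy, the posterior is Gamma(α + Σx, β + Σt) = Gamma(15 + 104, 11 + 8) = Gamma(119, 19).
Predictive mean over a 9-night window = T·E[λ|data] = 9·119/19 = 1071/19.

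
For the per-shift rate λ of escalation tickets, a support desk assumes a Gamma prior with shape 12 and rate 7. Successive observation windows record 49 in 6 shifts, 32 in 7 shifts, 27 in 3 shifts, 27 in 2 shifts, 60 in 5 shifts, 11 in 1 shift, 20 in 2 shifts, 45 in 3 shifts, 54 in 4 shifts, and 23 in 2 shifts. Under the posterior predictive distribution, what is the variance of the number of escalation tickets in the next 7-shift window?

70

Total count: 49 + 32 + 27 + 27 + 60 + 11 + 20 + 45 + 54 + 23 = 348.
Total exposure: 6 + 7 + 3 + 2 + 5 + 1 + 2 + 3 + 4 + 2 = 35 shifts.
The Gamma prior is conjugate for the Poisson rate, so λ | data ~ Gamma(12+348, 7+35) = Gamma(360, 42).
The posterior predictive for a window of length T is Negative Binomial with variance T·α'·(β'+T)/β'² = 7·360·49/1764 = 70.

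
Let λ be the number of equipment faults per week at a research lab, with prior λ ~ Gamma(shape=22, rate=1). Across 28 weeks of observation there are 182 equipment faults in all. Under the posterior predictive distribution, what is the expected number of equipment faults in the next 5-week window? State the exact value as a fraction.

1020/29

Total count 182 over total exposure 28 weeks.
The Gamma prior is conjugate for the Poisson rate, so λ | data ~ Gamma(22+182, 1+28) = Gamma(204, 29).
Predictive mean over a 5-week window = T·E[λ|data] = 5·204/29 = 1020/29.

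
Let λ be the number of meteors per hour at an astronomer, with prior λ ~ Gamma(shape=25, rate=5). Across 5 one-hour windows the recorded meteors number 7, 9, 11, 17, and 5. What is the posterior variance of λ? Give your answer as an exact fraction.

Total count: 7 + 9 + 11 + 17 + 5 = 49.
Total exposure: 5 hours.
Posterior: α' = 25 + 49 = 74, β' = 5 + 5 = 10.
Posterior variance = α'/β'² = 74/100 = 37/50.

37/50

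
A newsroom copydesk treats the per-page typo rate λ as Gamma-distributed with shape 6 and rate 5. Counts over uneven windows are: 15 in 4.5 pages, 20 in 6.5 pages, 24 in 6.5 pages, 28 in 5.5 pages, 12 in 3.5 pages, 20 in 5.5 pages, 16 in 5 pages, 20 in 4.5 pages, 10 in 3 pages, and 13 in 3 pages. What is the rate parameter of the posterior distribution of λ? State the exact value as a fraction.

Total count: 15 + 20 + 24 + 28 + 12 + 20 + 16 + 20 + 10 + 13 = 178.
Total exposure: 4.5 + 6.5 + 6.5 + 5.5 + 3.5 + 5.5 + 5 + 4.5 + 3 + 3 = 47.5 pages.
Gamma(α, β) with Poisson data over total exposure Σt gives posterior Gamma(α+Σx, β+Σt) = Gamma(184, 105/2).

105/2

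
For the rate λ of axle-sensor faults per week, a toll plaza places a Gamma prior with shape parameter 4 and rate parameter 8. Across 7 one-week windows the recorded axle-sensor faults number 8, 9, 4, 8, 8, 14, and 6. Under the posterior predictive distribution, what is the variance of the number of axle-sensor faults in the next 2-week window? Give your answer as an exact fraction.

Total count: 8 + 9 + 4 + 8 + 8 + 14 + 6 = 57.
Total exposure: 7 weeks.
Gamma(α, β) with Poisson data over total exposure Σt gives posterior Gamma(α+Σx, β+Σt) = Gamma(61, 15).
The posterior predictive for a window of length T is Negative Binomial with variance T·α'·(β'+T)/β'² = 2·61·17/225 = 2074/225.

2074/225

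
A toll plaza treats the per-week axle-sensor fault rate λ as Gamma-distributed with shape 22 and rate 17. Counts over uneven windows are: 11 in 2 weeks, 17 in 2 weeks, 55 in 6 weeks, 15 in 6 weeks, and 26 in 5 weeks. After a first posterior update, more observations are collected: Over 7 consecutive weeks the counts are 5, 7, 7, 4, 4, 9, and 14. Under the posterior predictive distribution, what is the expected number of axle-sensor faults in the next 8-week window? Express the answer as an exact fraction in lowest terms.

1568/45

Total count: 11 + 17 + 55 + 15 + 26 = 124.
Total exposure: 2 + 2 + 6 + 6 + 5 = 21 weeks.
After the first batch: Gamma(22 + 124, 17 + 21) = Gamma(146, 38).
Total count: 5 + 7 + 7 + 4 + 4 + 9 + 14 = 50.
Total exposure: 7 weeks.
After the second batch: Gamma(146 + 50, 38 + 7) = Gamma(196, 45).
Predictive mean over an 8-week window = T·E[λ|data] = 8·196/45 = 1568/45.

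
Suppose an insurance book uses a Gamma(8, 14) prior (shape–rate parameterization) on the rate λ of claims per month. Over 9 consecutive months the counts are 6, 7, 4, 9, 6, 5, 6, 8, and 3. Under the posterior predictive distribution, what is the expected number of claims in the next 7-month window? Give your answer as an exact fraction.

434/23

Total count: 6 + 7 + 4 + 9 + 6 + 5 + 6 + 8 + 3 = 54.
Total exposure: 9 months.
The Gamma prior is conjugate for the Poisson rate, so λ | data ~ Gamma(8+54, 14+9) = Gamma(62, 23).
Predictive mean over a 7-month window = T·E[λ|data] = 7·62/23 = 434/23.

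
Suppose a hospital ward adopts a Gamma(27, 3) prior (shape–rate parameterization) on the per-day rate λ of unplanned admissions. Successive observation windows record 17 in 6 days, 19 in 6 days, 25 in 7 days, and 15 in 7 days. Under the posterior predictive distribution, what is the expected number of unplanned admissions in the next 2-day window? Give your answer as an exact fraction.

206/29

Total count: 17 + 19 + 25 + 15 = 76.
Total exposure: 6 + 6 + 7 + 7 = 26 days.
Conjugate update: add total count to the shape and total exposure to the rate, giving Gamma(103, 29).
Predictive mean over a 2-day window = T·E[λ|data] = 2·103/29 = 206/29.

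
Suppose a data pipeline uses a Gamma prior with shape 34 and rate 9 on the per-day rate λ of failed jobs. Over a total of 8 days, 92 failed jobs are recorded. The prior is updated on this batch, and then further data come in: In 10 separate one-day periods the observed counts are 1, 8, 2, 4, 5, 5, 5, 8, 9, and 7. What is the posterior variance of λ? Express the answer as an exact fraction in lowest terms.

Total count 92 over total exposure 8 days.
After the first batch: Gamma(34 + 92, 9 + 8) = Gamma(126, 17).
Total count: 1 + 8 + 2 + 4 + 5 + 5 + 5 + 8 + 9 + 7 = 54.
Total exposure: 10 days.
After the second batch: Gamma(126 + 54, 17 + 10) = Gamma(180, 27).
Posterior variance = α'/β'² = 180/729 = 20/81.

20/81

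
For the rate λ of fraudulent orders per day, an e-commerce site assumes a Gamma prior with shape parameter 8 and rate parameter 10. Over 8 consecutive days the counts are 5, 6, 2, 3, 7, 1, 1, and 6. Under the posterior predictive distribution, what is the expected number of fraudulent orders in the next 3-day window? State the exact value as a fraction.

Total count: 5 + 6 + 2 + 3 + 7 + 1 + 1 + 6 = 31.
Total exposure: 8 days.
The Gamma prior is conjugate for the Poisson rate, so λ | data ~ Gamma(8+31, 10+8) = Gamma(39, 18).
Predictive mean over a 3-day window = T·E[λ|data] = 3·39/18 = 13/2.

13/2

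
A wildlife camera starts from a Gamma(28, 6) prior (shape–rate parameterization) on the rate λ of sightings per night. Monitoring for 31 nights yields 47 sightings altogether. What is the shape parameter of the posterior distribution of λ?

75

Total count 47 over total exposure 31 nights.
The Gamma prior is conjugate for the Poisson rate, so λ | data ~ Gamma(28+47, 6+31) = Gamma(75, 37).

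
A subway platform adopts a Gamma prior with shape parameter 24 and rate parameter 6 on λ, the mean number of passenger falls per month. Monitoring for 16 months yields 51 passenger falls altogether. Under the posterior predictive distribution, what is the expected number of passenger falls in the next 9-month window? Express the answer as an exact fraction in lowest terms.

Total count 51 over total exposure 16 months.
Posterior: α' = 24 + 51 = 75, β' = 6 + 16 = 22.
Predictive mean over a 9-month window = T·E[λ|data] = 9·75/22 = 675/22.

675/22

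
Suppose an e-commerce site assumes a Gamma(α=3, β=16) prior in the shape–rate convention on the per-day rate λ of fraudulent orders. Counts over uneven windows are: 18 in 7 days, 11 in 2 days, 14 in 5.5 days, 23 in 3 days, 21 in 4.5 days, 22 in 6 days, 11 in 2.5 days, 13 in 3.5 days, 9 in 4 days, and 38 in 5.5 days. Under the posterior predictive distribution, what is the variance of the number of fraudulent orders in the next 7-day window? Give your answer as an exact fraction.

6954/289

Total count: 18 + 11 + 14 + 23 + 21 + 22 + 11 + 13 + 9 + 38 = 180.
Total exposure: 7 + 2 + 5.5 + 3 + 4.5 + 6 + 2.5 + 3.5 + 4 + 5.5 = 43.5 days.
By Gamma–Poisson conjugacy, the posterior is Gamma(α + Σx, β + Σt) = Gamma(3 + 180, 16 + 43.5) = Gamma(183, 119/2).
The posterior predictive for a window of length T is Negative Binomial with variance T·α'·(β'+T)/β'² = 7·183·(133/2)/(14161/4) = 6954/289.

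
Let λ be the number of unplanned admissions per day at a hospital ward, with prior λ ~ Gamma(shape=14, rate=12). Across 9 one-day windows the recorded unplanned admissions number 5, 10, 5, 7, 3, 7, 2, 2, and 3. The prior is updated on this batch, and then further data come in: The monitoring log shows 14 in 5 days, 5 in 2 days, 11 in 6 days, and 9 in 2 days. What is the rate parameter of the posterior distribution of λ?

Total count: 5 + 10 + 5 + 7 + 3 + 7 + 2 + 2 + 3 = 44.
Total exposure: 9 days.
After the first batch: Gamma(14 + 44, 12 + 9) = Gamma(58, 21).
Total count: 14 + 5 + 11 + 9 = 39.
Total exposure: 5 + 2 + 6 + 2 = 15 days.
After the second batch: Gamma(58 + 39, 21 + 15) = Gamma(97, 36).

36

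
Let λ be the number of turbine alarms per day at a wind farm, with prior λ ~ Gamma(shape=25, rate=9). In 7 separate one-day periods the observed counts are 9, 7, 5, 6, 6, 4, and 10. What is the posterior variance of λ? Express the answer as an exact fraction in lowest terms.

Total count: 9 + 7 + 5 + 6 + 6 + 4 + 10 = 47.
Total exposure: 7 days.
Conjugate update: add total count to the shape and total exposure to the rate, giving Gamma(72, 16).
Posterior variance = α'/β'² = 72/256 = 9/32.

9/32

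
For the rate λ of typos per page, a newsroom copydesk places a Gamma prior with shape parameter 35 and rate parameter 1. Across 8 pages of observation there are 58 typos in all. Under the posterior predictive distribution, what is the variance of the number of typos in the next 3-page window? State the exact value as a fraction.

Total count 58 over total exposure 8 pages.
Posterior: α' = 35 + 58 = 93, β' = 1 + 8 = 9.
The posterior predictive for a window of length T is Negative Binomial with variance T·α'·(β'+T)/β'² = 3·93·12/81 = 124/3.

124/3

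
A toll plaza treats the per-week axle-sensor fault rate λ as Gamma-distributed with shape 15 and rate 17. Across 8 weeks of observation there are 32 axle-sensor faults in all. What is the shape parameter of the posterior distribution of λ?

Total count 32 over total exposure 8 weeks.
The Gamma prior is conjugate for the Poisson rate, so λ | data ~ Gamma(15+32, 17+8) = Gamma(47, 25).

47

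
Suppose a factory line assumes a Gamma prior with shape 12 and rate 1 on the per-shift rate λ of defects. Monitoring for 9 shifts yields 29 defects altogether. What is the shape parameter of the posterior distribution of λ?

Total count 29 over total exposure 9 shifts.
Gamma(α, β) with Poisson data over total exposure Σt gives posterior Gamma(α+Σx, β+Σt) = Gamma(41, 10).

41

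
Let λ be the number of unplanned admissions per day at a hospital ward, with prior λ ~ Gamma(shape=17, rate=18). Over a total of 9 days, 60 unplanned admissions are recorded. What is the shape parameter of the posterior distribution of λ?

Total count 60 over total exposure 9 days.
The Gamma prior is conjugate for the Poisson rate, so λ | data ~ Gamma(17+60, 18+9) = Gamma(77, 27).

77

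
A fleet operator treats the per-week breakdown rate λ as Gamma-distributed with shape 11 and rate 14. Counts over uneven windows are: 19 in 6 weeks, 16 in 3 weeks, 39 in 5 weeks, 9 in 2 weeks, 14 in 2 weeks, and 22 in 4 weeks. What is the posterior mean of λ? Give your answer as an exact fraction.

65/18

Total count: 19 + 16 + 39 + 9 + 14 + 22 = 119.
Total exposure: 6 + 3 + 5 + 2 + 2 + 4 = 22 weeks.
By Gamma–Poisson conjugacy, the posterior is Gamma(α + Σx, β + Σt) = Gamma(11 + 119, 14 + 22) = Gamma(130, 36).
Posterior mean = α'/β' = 130/36 = 65/18.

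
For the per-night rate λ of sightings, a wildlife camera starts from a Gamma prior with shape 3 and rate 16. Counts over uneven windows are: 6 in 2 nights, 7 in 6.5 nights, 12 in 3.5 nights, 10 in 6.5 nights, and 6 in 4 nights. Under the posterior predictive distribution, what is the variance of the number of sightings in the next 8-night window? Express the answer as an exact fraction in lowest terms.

5952/539

Total count: 6 + 7 + 12 + 10 + 6 = 41.
Total exposure: 2 + 6.5 + 3.5 + 6.5 + 4 = 22.5 nights.
Posterior: α' = 3 + 41 = 44, β' = 16 + 22.5 = 77/2.
The posterior predictive for a window of length T is Negative Binomial with variance T·α'·(β'+T)/β'² = 8·44·(93/2)/(5929/4) = 5952/539.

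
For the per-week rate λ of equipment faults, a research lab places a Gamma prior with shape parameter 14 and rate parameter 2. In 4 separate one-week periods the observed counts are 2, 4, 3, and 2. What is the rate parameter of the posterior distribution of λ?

6

Total count: 2 + 4 + 3 + 2 = 11.
Total exposure: 4 weeks.
The Gamma prior is conjugate for the Poisson rate, so λ | data ~ Gamma(14+11, 2+4) = Gamma(25, 6).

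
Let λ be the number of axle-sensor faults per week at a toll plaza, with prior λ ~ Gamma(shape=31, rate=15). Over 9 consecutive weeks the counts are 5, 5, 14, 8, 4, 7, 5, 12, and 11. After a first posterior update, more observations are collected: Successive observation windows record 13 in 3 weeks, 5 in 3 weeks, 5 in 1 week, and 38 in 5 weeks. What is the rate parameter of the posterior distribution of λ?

Total count: 5 + 5 + 14 + 8 + 4 + 7 + 5 + 12 + 11 = 71.
Total exposure: 9 weeks.
After the first batch: Gamma(31 + 71, 15 + 9) = Gamma(102, 24).
Total count: 13 + 5 + 5 + 38 = 61.
Total exposure: 3 + 3 + 1 + 5 = 12 weeks.
After the second batch: Gamma(102 + 61, 24 + 12) = Gamma(163, 36).

36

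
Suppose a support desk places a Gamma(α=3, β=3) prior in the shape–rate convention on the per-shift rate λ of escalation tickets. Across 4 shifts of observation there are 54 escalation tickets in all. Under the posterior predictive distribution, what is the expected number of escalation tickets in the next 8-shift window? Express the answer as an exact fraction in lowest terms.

Total count 54 over total exposure 4 shifts.
Gamma(α, β) with Poisson data over total exposure Σt gives posterior Gamma(α+Σx, β+Σt) = Gamma(57, 7).
Predictive mean over an 8-shift window = T·E[λ|data] = 8·57/7 = 456/7.

456/7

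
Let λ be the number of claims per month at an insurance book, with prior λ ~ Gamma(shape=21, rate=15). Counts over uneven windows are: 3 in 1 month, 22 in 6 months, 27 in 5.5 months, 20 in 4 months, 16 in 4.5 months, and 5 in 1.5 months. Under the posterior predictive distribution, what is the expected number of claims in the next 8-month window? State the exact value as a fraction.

Total count: 3 + 22 + 27 + 20 + 16 + 5 = 93.
Total exposure: 1 + 6 + 5.5 + 4 + 4.5 + 1.5 = 22.5 months.
The Gamma prior is conjugate for the Poisson rate, so λ | data ~ Gamma(21+93, 15+22.5) = Gamma(114, 75/2).
Predictive mean over an 8-month window = T·E[λ|data] = 8·114/(75/2) = 608/25.

608/25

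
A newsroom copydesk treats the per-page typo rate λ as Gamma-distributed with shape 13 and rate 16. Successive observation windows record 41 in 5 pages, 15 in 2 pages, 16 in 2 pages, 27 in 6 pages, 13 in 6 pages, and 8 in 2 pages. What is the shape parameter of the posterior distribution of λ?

Total count: 41 + 15 + 16 + 27 + 13 + 8 = 120.
Total exposure: 5 + 2 + 2 + 6 + 6 + 2 = 23 pages.
The Gamma prior is conjugate for the Poisson rate, so λ | data ~ Gamma(13+120, 16+23) = Gamma(133, 39).

133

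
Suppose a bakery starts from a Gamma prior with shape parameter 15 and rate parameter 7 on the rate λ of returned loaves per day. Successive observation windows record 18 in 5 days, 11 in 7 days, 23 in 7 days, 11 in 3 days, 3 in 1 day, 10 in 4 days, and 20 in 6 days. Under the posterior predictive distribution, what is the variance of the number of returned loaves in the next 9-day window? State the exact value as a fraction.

Total count: 18 + 11 + 23 + 11 + 3 + 10 + 20 = 96.
Total exposure: 5 + 7 + 7 + 3 + 1 + 4 + 6 = 33 days.
The Gamma prior is conjugate for the Poisson rate, so λ | data ~ Gamma(15+96, 7+33) = Gamma(111, 40).
The posterior predictive for a window of length T is Negative Binomial with variance T·α'·(β'+T)/β'² = 9·111·49/1600 = 48951/1600.

48951/1600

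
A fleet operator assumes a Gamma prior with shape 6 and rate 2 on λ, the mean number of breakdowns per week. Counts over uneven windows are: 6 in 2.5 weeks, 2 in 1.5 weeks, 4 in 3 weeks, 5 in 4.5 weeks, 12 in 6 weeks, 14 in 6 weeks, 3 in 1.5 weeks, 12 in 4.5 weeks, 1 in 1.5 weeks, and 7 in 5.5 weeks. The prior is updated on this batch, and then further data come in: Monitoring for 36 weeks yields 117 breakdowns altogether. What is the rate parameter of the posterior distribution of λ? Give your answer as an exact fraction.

149/2

Total count: 6 + 2 + 4 + 5 + 12 + 14 + 3 + 12 + 1 + 7 = 66.
Total exposure: 2.5 + 1.5 + 3 + 4.5 + 6 + 6 + 1.5 + 4.5 + 1.5 + 5.5 = 36.5 weeks.
After the first batch: Gamma(6 + 66, 2 + 36.5) = Gamma(72, 77/2).
Total count 117 over total exposure 36 weeks.
After the second batch: Gamma(72 + 117, 77/2 + 36) = Gamma(189, 149/2).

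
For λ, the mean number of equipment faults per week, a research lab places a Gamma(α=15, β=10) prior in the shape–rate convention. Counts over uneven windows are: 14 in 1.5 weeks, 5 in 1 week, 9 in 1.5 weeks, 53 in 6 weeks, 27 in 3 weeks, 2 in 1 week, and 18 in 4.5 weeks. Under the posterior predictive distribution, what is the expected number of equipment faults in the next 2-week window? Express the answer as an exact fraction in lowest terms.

572/57

Total count: 14 + 5 + 9 + 53 + 27 + 2 + 18 = 128.
Total exposure: 1.5 + 1 + 1.5 + 6 + 3 + 1 + 4.5 = 18.5 weeks.
By Gamma–Poisson conjugacy, the posterior is Gamma(α + Σx, β + Σt) = Gamma(15 + 128, 10 + 18.5) = Gamma(143, 57/2).
Predictive mean over a 2-week window = T·E[λ|data] = 2·143/(57/2) = 572/57.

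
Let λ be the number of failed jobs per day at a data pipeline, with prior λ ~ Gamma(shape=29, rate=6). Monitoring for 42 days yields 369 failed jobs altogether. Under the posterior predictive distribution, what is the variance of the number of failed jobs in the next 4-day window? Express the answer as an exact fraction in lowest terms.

Total count 369 over total exposure 42 days.
Gamma(α, β) with Poisson data over total exposure Σt gives posterior Gamma(α+Σx, β+Σt) = Gamma(398, 48).
The posterior predictive for a window of length T is Negative Binomial with variance T·α'·(β'+T)/β'² = 4·398·52/2304 = 2587/72.

2587/72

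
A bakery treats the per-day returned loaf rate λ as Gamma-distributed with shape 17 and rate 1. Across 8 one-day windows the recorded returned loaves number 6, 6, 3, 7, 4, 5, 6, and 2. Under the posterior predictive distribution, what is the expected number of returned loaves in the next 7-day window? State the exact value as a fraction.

392/9

Total count: 6 + 6 + 3 + 7 + 4 + 5 + 6 + 2 = 39.
Total exposure: 8 days.
The Gamma prior is conjugate for the Poisson rate, so λ | data ~ Gamma(17+39, 1+8) = Gamma(56, 9).
Predictive mean over a 7-day window = T·E[λ|data] = 7·56/9 = 392/9.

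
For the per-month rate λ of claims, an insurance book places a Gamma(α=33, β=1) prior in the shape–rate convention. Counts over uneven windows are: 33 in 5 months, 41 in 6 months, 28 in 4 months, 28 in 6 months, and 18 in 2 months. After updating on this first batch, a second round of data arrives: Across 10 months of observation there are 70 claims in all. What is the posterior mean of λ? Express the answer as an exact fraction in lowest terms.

251/34

Total count: 33 + 41 + 28 + 28 + 18 = 148.
Total exposure: 5 + 6 + 4 + 6 + 2 = 23 months.
After the first batch: Gamma(33 + 148, 1 + 23) = Gamma(181, 24).
Total count 70 over total exposure 10 months.
After the second batch: Gamma(181 + 70, 24 + 10) = Gamma(251, 34).
Posterior mean = α'/β' = 251/34.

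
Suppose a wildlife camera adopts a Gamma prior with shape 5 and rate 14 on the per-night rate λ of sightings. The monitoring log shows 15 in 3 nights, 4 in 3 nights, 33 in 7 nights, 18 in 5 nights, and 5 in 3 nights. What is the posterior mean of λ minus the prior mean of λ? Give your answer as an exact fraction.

Total count: 15 + 4 + 33 + 18 + 5 = 75.
Total exposure: 3 + 3 + 7 + 5 + 3 = 21 nights.
By Gamma–Poisson conjugacy, the posterior is Gamma(α + Σx, β + Σt) = Gamma(5 + 75, 14 + 21) = Gamma(80, 35).
Posterior mean = 80/35 = 16/7; prior mean = 5/14 = 5/14. Difference = 16/7 − 5/14 = 27/14.

27/14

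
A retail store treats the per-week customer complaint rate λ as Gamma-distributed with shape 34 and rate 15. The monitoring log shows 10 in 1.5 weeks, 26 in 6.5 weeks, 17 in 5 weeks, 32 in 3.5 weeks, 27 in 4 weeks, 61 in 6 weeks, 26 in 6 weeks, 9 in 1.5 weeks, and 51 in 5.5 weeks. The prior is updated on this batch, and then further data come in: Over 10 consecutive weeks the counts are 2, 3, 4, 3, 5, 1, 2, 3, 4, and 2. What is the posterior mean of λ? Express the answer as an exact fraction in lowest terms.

644/129

Total count: 10 + 26 + 17 + 32 + 27 + 61 + 26 + 9 + 51 = 259.
Total exposure: 1.5 + 6.5 + 5 + 3.5 + 4 + 6 + 6 + 1.5 + 5.5 = 39.5 weeks.
After the first batch: Gamma(34 + 259, 15 + 39.5) = Gamma(293, 109/2).
Total count: 2 + 3 + 4 + 3 + 5 + 1 + 2 + 3 + 4 + 2 = 29.
Total exposure: 10 weeks.
After the second batch: Gamma(293 + 29, 109/2 + 10) = Gamma(322, 129/2).
Posterior mean = α'/β' = 322/(129/2) = 644/129.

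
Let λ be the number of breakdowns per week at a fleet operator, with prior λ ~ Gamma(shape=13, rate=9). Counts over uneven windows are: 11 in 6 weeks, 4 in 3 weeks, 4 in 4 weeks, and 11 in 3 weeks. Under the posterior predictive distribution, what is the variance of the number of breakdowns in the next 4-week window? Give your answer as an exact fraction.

Total count: 11 + 4 + 4 + 11 = 30.
Total exposure: 6 + 3 + 4 + 3 = 16 weeks.
The Gamma prior is conjugate for the Poisson rate, so λ | data ~ Gamma(13+30, 9+16) = Gamma(43, 25).
The posterior predictive for a window of length T is Negative Binomial with variance T·α'·(β'+T)/β'² = 4·43·29/625 = 4988/625.

4988/625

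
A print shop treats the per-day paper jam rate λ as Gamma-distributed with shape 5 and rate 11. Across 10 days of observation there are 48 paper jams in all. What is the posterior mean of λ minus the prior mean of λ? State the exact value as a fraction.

Total count 48 over total exposure 10 days.
Conjugate update: add total count to the shape and total exposure to the rate, giving Gamma(53, 21).
Posterior mean = 53/21 = 53/21; prior mean = 5/11 = 5/11. Difference = 53/21 − 5/11 = 478/231.

478/231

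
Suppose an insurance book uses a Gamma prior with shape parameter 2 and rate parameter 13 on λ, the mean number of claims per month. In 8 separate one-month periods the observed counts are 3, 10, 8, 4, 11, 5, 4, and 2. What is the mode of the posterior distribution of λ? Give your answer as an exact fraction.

Total count: 3 + 10 + 8 + 4 + 11 + 5 + 4 + 2 = 47.
Total exposure: 8 months.
Posterior: α' = 2 + 47 = 49, β' = 13 + 8 = 21.
Posterior mode = (α'−1)/β' = 48/21 = 16/7.

16/7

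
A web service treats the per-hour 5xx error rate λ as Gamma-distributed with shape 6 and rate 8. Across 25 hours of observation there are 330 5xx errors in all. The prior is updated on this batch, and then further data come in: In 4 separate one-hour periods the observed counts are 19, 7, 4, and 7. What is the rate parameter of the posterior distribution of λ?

Total count 330 over total exposure 25 hours.
After the first batch: Gamma(6 + 330, 8 + 25) = Gamma(336, 33).
Total count: 19 + 7 + 4 + 7 = 37.
Total exposure: 4 hours.
After the second batch: Gamma(336 + 37, 33 + 4) = Gamma(373, 37).

37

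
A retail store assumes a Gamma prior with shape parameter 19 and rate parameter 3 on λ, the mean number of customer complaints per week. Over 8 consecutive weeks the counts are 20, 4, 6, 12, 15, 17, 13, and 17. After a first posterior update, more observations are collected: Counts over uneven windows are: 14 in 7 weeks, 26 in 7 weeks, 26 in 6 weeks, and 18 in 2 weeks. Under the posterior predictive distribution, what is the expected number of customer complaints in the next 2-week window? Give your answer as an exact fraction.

Total count: 20 + 4 + 6 + 12 + 15 + 17 + 13 + 17 = 104.
Total exposure: 8 weeks.
After the first batch: Gamma(19 + 104, 3 + 8) = Gamma(123, 11).
Total count: 14 + 26 + 26 + 18 = 84.
Total exposure: 7 + 7 + 6 + 2 = 22 weeks.
After the second batch: Gamma(123 + 84, 11 + 22) = Gamma(207, 33).
Predictive mean over a 2-week window = T·E[λ|data] = 2·207/33 = 138/11.

138/11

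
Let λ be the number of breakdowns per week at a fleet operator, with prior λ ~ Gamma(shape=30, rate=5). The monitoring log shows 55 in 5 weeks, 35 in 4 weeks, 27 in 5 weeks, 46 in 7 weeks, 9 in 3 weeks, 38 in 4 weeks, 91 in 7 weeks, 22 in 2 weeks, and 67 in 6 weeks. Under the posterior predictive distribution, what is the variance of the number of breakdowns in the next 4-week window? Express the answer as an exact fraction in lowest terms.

455/12

Total count: 55 + 35 + 27 + 46 + 9 + 38 + 91 + 22 + 67 = 390.
Total exposure: 5 + 4 + 5 + 7 + 3 + 4 + 7 + 2 + 6 = 43 weeks.
By Gamma–Poisson conjugacy, the posterior is Gamma(α + Σx, β + Σt) = Gamma(30 + 390, 5 + 43) = Gamma(420, 48).
The posterior predictive for a window of length T is Negative Binomial with variance T·α'·(β'+T)/β'² = 4·420·52/2304 = 455/12.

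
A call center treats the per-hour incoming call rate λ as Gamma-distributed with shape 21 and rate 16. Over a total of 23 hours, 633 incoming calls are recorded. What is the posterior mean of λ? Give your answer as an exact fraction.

218/13

Total count 633 over total exposure 23 hours.
By Gamma–Poisson conjugacy, the posterior is Gamma(α + Σx, β + Σt) = Gamma(21 + 633, 16 + 23) = Gamma(654, 39).
Posterior mean = α'/β' = 654/39 = 218/13.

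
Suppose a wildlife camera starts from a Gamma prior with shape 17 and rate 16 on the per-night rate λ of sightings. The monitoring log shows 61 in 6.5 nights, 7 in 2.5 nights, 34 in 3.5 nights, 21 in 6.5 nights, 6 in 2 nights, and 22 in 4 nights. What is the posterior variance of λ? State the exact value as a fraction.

168/1681

Total count: 61 + 7 + 34 + 21 + 6 + 22 = 151.
Total exposure: 6.5 + 2.5 + 3.5 + 6.5 + 2 + 4 = 25 nights.
The Gamma prior is conjugate for the Poisson rate, so λ | data ~ Gamma(17+151, 16+25) = Gamma(168, 41).
Posterior variance = α'/β'² = 168/1681.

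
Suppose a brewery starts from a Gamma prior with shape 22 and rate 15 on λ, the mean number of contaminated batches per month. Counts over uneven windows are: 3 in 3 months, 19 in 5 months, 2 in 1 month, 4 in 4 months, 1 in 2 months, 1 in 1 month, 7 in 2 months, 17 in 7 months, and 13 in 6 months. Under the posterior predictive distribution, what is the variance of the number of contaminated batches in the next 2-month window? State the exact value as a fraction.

2136/529

Total count: 3 + 19 + 2 + 4 + 1 + 1 + 7 + 17 + 13 = 67.
Total exposure: 3 + 5 + 1 + 4 + 2 + 1 + 2 + 7 + 6 = 31 months.
The Gamma prior is conjugate for the Poisson rate, so λ | data ~ Gamma(22+67, 15+31) = Gamma(89, 46).
The posterior predictive for a window of length T is Negative Binomial with variance T·α'·(β'+T)/β'² = 2·89·48/2116 = 2136/529.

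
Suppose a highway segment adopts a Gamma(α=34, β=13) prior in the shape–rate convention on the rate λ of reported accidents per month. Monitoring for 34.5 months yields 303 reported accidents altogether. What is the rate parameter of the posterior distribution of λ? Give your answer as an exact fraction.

95/2

Total count 303 over total exposure 34.5 months.
The Gamma prior is conjugate for the Poisson rate, so λ | data ~ Gamma(34+303, 13+34.5) = Gamma(337, 95/2).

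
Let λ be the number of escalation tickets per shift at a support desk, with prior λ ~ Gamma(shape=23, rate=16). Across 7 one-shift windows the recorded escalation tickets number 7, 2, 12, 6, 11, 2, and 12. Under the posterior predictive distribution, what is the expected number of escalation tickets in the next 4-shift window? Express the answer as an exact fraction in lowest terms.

Total count: 7 + 2 + 12 + 6 + 11 + 2 + 12 = 52.
Total exposure: 7 shifts.
Gamma(α, β) with Poisson data over total exposure Σt gives posterior Gamma(α+Σx, β+Σt) = Gamma(75, 23).
Predictive mean over a 4-shift window = T·E[λ|data] = 4·75/23 = 300/23.

300/23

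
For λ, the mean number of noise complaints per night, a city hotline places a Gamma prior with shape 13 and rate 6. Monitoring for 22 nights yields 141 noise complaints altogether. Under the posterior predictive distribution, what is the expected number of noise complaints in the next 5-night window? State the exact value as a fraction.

Total count 141 over total exposure 22 nights.
By Gamma–Poisson conjugacy, the posterior is Gamma(α + Σx, β + Σt) = Gamma(13 + 141, 6 + 22) = Gamma(154, 28).
Predictive mean over a 5-night window = T·E[λ|data] = 5·154/28 = 55/2.

55/2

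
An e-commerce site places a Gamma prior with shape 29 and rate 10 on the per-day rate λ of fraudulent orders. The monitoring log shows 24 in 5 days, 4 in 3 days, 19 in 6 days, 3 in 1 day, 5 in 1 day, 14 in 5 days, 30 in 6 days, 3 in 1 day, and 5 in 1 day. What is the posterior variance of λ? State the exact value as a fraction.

Total count: 24 + 4 + 19 + 3 + 5 + 14 + 30 + 3 + 5 = 107.
Total exposure: 5 + 3 + 6 + 1 + 1 + 5 + 6 + 1 + 1 = 29 days.
The Gamma prior is conjugate for the Poisson rate, so λ | data ~ Gamma(29+107, 10+29) = Gamma(136, 39).
Posterior variance = α'/β'² = 136/1521.

136/1521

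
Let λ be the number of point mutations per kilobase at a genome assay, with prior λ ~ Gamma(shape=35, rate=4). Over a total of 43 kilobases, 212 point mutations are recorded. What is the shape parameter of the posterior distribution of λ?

Total count 212 over total exposure 43 kilobases.
Posterior: α' = 35 + 212 = 247, β' = 4 + 43 = 47.

247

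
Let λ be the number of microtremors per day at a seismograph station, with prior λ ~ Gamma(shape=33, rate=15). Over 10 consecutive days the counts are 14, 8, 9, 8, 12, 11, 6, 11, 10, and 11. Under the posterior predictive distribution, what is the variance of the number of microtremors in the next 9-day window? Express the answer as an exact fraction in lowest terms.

40698/625

Total count: 14 + 8 + 9 + 8 + 12 + 11 + 6 + 11 + 10 + 11 = 100.
Total exposure: 10 days.
Posterior: α' = 33 + 100 = 133, β' = 15 + 10 = 25.
The posterior predictive for a window of length T is Negative Binomial with variance T·α'·(β'+T)/β'² = 9·133·34/625 = 40698/625.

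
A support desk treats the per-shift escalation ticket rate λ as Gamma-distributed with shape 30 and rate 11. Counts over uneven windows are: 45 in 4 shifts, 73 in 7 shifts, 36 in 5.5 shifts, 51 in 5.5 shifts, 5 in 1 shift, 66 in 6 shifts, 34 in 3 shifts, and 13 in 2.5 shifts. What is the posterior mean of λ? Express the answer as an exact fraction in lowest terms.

706/91

Total count: 45 + 73 + 36 + 51 + 5 + 66 + 34 + 13 = 323.
Total exposure: 4 + 7 + 5.5 + 5.5 + 1 + 6 + 3 + 2.5 = 34.5 shifts.
Conjugate update: add total count to the shape and total exposure to the rate, giving Gamma(353, 91/2).
Posterior mean = α'/β' = 353/(91/2) = 706/91.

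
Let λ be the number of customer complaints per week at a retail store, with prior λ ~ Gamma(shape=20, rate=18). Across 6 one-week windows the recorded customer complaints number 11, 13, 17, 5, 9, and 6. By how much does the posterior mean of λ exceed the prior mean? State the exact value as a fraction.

163/72

Total count: 11 + 13 + 17 + 5 + 9 + 6 = 61.
Total exposure: 6 weeks.
Conjugate update: add total count to the shape and total exposure to the rate, giving Gamma(81, 24).
Posterior mean = 81/24 = 27/8; prior mean = 20/18 = 10/9. Difference = 27/8 − 10/9 = 163/72.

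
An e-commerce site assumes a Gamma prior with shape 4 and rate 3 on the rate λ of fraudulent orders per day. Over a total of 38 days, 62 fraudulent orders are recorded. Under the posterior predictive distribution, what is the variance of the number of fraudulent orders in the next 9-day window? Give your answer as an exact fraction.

Total count 62 over total exposure 38 days.
Gamma(α, β) with Poisson data over total exposure Σt gives posterior Gamma(α+Σx, β+Σt) = Gamma(66, 41).
The posterior predictive for a window of length T is Negative Binomial with variance T·α'·(β'+T)/β'² = 9·66·50/1681 = 29700/1681.

29700/1681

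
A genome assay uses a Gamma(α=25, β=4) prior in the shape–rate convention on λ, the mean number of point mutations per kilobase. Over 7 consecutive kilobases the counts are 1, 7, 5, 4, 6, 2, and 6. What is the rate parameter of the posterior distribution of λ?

11

Total count: 1 + 7 + 5 + 4 + 6 + 2 + 6 = 31.
Total exposure: 7 kilobases.
The Gamma prior is conjugate for the Poisson rate, so λ | data ~ Gamma(25+31, 4+7) = Gamma(56, 11).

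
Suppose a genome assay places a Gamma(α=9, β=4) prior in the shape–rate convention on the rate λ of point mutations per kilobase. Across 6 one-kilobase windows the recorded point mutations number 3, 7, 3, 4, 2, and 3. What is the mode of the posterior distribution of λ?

3

Total count: 3 + 7 + 3 + 4 + 2 + 3 = 22.
Total exposure: 6 kilobases.
Posterior: α' = 9 + 22 = 31, β' = 4 + 6 = 10.
Posterior mode = (α'−1)/β' = 30/10 = 3.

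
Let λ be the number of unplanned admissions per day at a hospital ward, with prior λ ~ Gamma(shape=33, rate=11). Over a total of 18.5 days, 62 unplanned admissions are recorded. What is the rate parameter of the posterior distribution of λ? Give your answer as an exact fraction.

Total count 62 over total exposure 18.5 days.
Conjugate update: add total count to the shape and total exposure to the rate, giving Gamma(95, 59/2).

59/2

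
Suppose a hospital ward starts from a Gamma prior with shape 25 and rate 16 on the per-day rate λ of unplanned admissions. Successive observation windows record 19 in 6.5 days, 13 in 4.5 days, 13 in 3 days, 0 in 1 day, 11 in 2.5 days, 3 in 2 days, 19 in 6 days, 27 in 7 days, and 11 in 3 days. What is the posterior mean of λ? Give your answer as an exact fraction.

282/103

Total count: 19 + 13 + 13 + 0 + 11 + 3 + 19 + 27 + 11 = 116.
Total exposure: 6.5 + 4.5 + 3 + 1 + 2.5 + 2 + 6 + 7 + 3 = 35.5 days.
Posterior: α' = 25 + 116 = 141, β' = 16 + 35.5 = 103/2.
Posterior mean = α'/β' = 141/(103/2) = 282/103.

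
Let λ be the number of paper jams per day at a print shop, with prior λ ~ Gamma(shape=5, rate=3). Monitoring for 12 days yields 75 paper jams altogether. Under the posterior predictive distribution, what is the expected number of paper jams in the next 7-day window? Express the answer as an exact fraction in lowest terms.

Total count 75 over total exposure 12 days.
Gamma(α, β) with Poisson data over total exposure Σt gives posterior Gamma(α+Σx, β+Σt) = Gamma(80, 15).
Predictive mean over a 7-day window = T·E[λ|data] = 7·80/15 = 112/3.

112/3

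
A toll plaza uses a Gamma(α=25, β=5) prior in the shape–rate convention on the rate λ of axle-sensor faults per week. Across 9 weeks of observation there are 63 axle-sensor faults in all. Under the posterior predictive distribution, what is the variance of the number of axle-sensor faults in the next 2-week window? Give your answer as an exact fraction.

Total count 63 over total exposure 9 weeks.
Gamma(α, β) with Poisson data over total exposure Σt gives posterior Gamma(α+Σx, β+Σt) = Gamma(88, 14).
The posterior predictive for a window of length T is Negative Binomial with variance T·α'·(β'+T)/β'² = 2·88·16/196 = 704/49.

704/49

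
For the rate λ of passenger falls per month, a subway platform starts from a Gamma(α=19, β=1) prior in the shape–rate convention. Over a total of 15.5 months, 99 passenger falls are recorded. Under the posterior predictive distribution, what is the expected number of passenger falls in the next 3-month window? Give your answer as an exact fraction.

236/11

Total count 99 over total exposure 15.5 months.
The Gamma prior is conjugate for the Poisson rate, so λ | data ~ Gamma(19+99, 1+15.5) = Gamma(118, 33/2).
Predictive mean over a 3-month window = T·E[λ|data] = 3·118/(33/2) = 236/11.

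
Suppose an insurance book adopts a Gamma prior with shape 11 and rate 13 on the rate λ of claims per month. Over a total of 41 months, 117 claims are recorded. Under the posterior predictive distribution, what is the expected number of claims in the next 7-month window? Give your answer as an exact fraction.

Total count 117 over total exposure 41 months.
Posterior: α' = 11 + 117 = 128, β' = 13 + 41 = 54.
Predictive mean over a 7-month window = T·E[λ|data] = 7·128/54 = 448/27.

448/27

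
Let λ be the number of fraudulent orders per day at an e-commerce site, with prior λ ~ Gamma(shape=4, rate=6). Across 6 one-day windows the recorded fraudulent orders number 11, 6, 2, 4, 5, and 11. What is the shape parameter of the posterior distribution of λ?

Total count: 11 + 6 + 2 + 4 + 5 + 11 = 39.
Total exposure: 6 days.
Posterior: α' = 4 + 39 = 43, β' = 6 + 6 = 12.

43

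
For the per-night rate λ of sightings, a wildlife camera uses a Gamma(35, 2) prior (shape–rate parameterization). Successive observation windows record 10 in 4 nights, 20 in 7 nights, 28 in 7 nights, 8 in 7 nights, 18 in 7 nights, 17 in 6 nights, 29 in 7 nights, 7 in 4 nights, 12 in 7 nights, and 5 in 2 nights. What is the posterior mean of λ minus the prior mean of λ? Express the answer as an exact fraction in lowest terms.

-287/20

Total count: 10 + 20 + 28 + 8 + 18 + 17 + 29 + 7 + 12 + 5 = 154.
Total exposure: 4 + 7 + 7 + 7 + 7 + 6 + 7 + 4 + 7 + 2 = 58 nights.
Posterior: α' = 35 + 154 = 189, β' = 2 + 58 = 60.
Posterior mean = 189/60 = 63/20; prior mean = 35/2 = 35/2. Difference = 63/20 − 35/2 = -287/20.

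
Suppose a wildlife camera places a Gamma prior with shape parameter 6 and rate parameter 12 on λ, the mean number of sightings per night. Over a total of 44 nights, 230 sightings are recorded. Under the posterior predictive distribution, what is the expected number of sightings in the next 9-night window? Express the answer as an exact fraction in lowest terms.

Total count 230 over total exposure 44 nights.
Gamma(α, β) with Poisson data over total exposure Σt gives posterior Gamma(α+Σx, β+Σt) = Gamma(236, 56).
Predictive mean over a 9-night window = T·E[λ|data] = 9·236/56 = 531/14.

531/14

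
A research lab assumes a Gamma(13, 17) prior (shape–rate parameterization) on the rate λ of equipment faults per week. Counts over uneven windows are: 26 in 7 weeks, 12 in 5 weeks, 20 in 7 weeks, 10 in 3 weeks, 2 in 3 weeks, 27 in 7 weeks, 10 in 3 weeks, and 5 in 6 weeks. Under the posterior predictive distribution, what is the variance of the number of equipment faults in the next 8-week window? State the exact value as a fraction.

16500/841

Total count: 26 + 12 + 20 + 10 + 2 + 27 + 10 + 5 = 112.
Total exposure: 7 + 5 + 7 + 3 + 3 + 7 + 3 + 6 = 41 weeks.
The Gamma prior is conjugate for the Poisson rate, so λ | data ~ Gamma(13+112, 17+41) = Gamma(125, 58).
The posterior predictive for a window of length T is Negative Binomial with variance T·α'·(β'+T)/β'² = 8·125·66/3364 = 16500/841.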